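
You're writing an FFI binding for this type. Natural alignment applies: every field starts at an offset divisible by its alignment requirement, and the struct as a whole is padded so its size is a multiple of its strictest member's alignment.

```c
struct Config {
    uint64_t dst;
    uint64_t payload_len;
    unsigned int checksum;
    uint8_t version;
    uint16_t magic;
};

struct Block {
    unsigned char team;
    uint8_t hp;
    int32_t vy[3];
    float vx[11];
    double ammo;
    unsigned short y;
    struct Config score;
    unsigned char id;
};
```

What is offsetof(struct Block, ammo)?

Config: dst at 0 (size 8, align 8) → ends 8; payload_len at 8 (size 8, align 8) → ends 16; checksum at 16 (size 4, align 4) → ends 20; version at 20 (size 1, align 1) → ends 21; pad 1 to align 2 for magic; magic at 22 (size 2, align 2) → ends 24; total 24 bytes, alignment 8
team at 0 (size 1, align 1) → ends 1
hp at 1 (size 1, align 1) → ends 2
pad 2 to align 4 for vy
vy at 4 (size 12, align 4) → ends 16
vx at 16 (size 44, align 4) → ends 60
pad 4 to align 8 for ammo
ammo at 64 (size 8, align 8) → ends 72

64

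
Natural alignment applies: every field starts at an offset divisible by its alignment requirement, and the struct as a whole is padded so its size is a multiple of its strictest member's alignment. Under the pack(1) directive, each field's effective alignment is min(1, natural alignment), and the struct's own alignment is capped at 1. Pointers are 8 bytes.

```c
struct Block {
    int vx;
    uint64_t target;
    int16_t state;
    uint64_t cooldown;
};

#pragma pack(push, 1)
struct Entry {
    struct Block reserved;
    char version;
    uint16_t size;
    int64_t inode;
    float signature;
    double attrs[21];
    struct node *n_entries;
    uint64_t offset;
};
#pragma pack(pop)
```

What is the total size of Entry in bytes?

Block: @0: vx [4B, align 4] → 4; +4 pad (align 8); @8: target [8B, align 8] → 16; @16: state [2B, align 2] → 18; +6 pad (align 8); @24: cooldown [8B, align 8] → 32; size 32, align 8
@0: reserved [32B, align 1] → 32
@32: version [1B, align 1] → 33
@33: size [2B, align 1] → 35
@35: inode [8B, align 1] → 43
@43: signature [4B, align 1] → 47
@47: attrs [168B, align 1] → 215
@215: n_entries [8B, align 1] → 223
@223: offset [8B, align 1] → 231
size 231, align 1

231 bytes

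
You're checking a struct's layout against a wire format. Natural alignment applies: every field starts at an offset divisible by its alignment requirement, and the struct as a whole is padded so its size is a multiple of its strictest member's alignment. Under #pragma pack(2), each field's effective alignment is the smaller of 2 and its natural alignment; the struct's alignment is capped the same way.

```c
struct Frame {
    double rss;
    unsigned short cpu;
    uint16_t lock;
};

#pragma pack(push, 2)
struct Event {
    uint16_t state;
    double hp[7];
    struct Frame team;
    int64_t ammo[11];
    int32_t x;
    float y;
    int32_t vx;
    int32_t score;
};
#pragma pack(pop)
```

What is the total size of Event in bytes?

Frame: @0: rss [8B, align 8] → 8; @8: cpu [2B, align 2] → 10; @10: lock [2B, align 2] → 12; +4 tail pad (align 8); size 16, align 8
@0: state [2B, align 2] → 2
@2: hp [56B, align 2] → 58
@58: team [16B, align 2] → 74
@74: ammo [88B, align 2] → 162
@162: x [4B, align 2] → 166
@166: y [4B, align 2] → 170
@170: vx [4B, align 2] → 174
@174: score [4B, align 2] → 178
size 178, align 2

178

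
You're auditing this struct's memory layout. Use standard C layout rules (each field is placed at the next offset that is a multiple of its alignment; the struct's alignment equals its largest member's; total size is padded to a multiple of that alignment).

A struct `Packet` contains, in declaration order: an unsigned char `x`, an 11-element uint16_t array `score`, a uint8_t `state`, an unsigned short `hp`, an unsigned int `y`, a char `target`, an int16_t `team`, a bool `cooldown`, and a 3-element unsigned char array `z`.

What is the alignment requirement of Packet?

4

member alignments: x=1, score=2, state=1, hp=2, y=4, target=1, team=2, cooldown=1, z=1
max = 4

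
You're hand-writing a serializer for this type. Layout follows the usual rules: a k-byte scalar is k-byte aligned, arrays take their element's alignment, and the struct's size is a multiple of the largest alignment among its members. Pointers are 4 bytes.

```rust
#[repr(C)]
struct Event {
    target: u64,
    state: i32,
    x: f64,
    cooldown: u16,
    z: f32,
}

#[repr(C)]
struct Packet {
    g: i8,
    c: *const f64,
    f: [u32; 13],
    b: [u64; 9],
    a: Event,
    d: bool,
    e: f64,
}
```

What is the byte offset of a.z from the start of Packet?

Event: target at 0 (size 8, align 8) → ends 8; state at 8 (size 4, align 4) → ends 12; pad 4 to align 8 for x; x at 16 (size 8, align 8) → ends 24; cooldown at 24 (size 2, align 2) → ends 26; pad 2 to align 4 for z; z at 28 (size 4, align 4) → ends 32; total 32 bytes, alignment 8
g at 0 (size 1, align 1) → ends 1
pad 3 to align 4 for c
c at 4 (size 4, align 4) → ends 8
f at 8 (size 52, align 4) → ends 60
pad 4 to align 8 for b
b at 64 (size 72, align 8) → ends 136
a at 136 (size 32, align 8) → ends 168
within Event: z at 28
136 + 28 = 164

164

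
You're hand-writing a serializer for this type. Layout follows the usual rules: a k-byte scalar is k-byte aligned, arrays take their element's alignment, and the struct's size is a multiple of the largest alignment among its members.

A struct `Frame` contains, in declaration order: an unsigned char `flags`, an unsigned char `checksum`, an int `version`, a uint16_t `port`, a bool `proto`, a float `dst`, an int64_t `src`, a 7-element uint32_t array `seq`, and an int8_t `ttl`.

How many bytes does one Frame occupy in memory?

flags at 0 (size 1, align 1) → ends 1
checksum at 1 (size 1, align 1) → ends 2
pad 2 to align 4 for version
version at 4 (size 4, align 4) → ends 8
port at 8 (size 2, align 2) → ends 10
proto at 10 (size 1, align 1) → ends 11
pad 1 to align 4 for dst
dst at 12 (size 4, align 4) → ends 16
src at 16 (size 8, align 8) → ends 24
seq at 24 (size 28, align 4) → ends 52
ttl at 52 (size 1, align 1) → ends 53
tail pad 3 to reach multiple of 8
total 56 bytes, alignment 8

56 bytes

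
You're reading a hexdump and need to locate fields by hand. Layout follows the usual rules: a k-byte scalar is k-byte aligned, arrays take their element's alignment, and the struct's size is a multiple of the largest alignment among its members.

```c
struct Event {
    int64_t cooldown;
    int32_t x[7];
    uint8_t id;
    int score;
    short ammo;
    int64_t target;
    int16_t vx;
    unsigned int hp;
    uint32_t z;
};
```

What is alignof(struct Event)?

8

member alignments: cooldown=8, x=4, id=1, score=4, ammo=2, target=8, vx=2, hp=4, z=4
max = 8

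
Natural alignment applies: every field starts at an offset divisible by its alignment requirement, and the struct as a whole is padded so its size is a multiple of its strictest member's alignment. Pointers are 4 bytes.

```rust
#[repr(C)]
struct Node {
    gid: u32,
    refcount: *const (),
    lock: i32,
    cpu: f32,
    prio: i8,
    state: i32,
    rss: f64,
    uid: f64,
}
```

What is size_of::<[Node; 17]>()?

0..4  gid  (4B, 4-aligned)
4..8  refcount  (4B, 4-aligned)
8..12  lock  (4B, 4-aligned)
12..16  cpu  (4B, 4-aligned)
16..17  prio  (1B, 1-aligned)
17..20  -- padding (3B)
20..24  state  (4B, 4-aligned)
24..32  rss  (8B, 8-aligned)
32..40  uid  (8B, 8-aligned)
sizeof = 40, alignof = 8
array of 17: 17 × 40 = 680

680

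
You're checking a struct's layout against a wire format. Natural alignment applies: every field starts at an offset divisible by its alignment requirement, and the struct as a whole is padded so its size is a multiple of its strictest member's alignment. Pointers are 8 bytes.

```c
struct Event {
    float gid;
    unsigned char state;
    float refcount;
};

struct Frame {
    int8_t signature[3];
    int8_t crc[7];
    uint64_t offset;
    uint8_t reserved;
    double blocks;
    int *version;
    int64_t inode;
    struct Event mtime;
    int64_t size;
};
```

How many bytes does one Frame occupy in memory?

Event: 0..4  gid  (4B, 4-aligned); 4..5  state  (1B, 1-aligned); 5..8  -- padding (3B); 8..12  refcount  (4B, 4-aligned); sizeof = 12, alignof = 4
0..3  signature  (3B, 1-aligned)
3..10  crc  (7B, 1-aligned)
10..16  -- padding (6B)
16..24  offset  (8B, 8-aligned)
24..25  reserved  (1B, 1-aligned)
25..32  -- padding (7B)
32..40  blocks  (8B, 8-aligned)
40..48  version  (8B, 8-aligned)
48..56  inode  (8B, 8-aligned)
56..68  mtime  (12B, 4-aligned)
68..72  -- padding (4B)
72..80  size  (8B, 8-aligned)
sizeof = 80, alignof = 8

80 bytes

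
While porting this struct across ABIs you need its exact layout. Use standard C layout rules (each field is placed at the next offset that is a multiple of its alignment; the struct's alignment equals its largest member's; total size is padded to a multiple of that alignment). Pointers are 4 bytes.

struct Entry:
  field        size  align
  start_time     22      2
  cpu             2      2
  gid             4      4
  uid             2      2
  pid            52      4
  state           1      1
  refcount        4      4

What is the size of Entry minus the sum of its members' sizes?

5

start_time at 0 (size 22, align 2) → ends 22
cpu at 22 (size 2, align 2) → ends 24
gid at 24 (size 4, align 4) → ends 28
uid at 28 (size 2, align 2) → ends 30
pad 2 to align 4 for pid
pid at 32 (size 52, align 4) → ends 84
state at 84 (size 1, align 1) → ends 85
pad 3 to align 4 for refcount
refcount at 88 (size 4, align 4) → ends 92
total 92 bytes, alignment 4
data bytes 87, size 92 → padding 5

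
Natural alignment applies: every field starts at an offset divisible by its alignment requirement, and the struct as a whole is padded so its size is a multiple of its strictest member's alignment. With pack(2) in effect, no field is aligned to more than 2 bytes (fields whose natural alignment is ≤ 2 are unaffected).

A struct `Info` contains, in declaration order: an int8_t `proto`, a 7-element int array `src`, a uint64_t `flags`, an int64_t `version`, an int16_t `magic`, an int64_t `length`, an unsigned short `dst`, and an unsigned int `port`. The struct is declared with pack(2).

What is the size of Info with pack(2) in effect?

0..1  proto  (1B, 1-aligned)
1..2  -- padding (1B)
2..30  src  (28B, 2-aligned)
30..38  flags  (8B, 2-aligned)
38..46  version  (8B, 2-aligned)
46..48  magic  (2B, 2-aligned)
48..56  length  (8B, 2-aligned)
56..58  dst  (2B, 2-aligned)
58..62  port  (4B, 2-aligned)
sizeof = 62, alignof = 2

62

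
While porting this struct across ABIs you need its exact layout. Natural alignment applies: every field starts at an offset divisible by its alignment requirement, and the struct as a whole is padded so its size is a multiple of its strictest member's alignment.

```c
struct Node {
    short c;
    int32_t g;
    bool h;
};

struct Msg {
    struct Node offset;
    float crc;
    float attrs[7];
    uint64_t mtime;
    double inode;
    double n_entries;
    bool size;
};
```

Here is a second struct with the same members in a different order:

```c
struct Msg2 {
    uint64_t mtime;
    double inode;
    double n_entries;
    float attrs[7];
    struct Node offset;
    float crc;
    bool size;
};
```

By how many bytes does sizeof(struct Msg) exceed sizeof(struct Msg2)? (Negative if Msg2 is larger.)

8

Node: c at 0 (size 2, align 2) → ends 2; pad 2 to align 4 for g; g at 4 (size 4, align 4) → ends 8; h at 8 (size 1, align 1) → ends 9; tail pad 3 to reach multiple of 4; total 12 bytes, alignment 4
offset at 0 (size 12, align 4) → ends 12
crc at 12 (size 4, align 4) → ends 16
attrs at 16 (size 28, align 4) → ends 44
pad 4 to align 8 for mtime
mtime at 48 (size 8, align 8) → ends 56
inode at 56 (size 8, align 8) → ends 64
n_entries at 64 (size 8, align 8) → ends 72
size at 72 (size 1, align 1) → ends 73
tail pad 7 to reach multiple of 8
total 80 bytes, alignment 8
— Msg2 —
mtime at 0 (size 8, align 8) → ends 8
inode at 8 (size 8, align 8) → ends 16
n_entries at 16 (size 8, align 8) → ends 24
attrs at 24 (size 28, align 4) → ends 52
offset at 52 (size 12, align 4) → ends 64
crc at 64 (size 4, align 4) → ends 68
size at 68 (size 1, align 1) → ends 69
tail pad 3 to reach multiple of 8
total 72 bytes, alignment 8
80 − 72 = 8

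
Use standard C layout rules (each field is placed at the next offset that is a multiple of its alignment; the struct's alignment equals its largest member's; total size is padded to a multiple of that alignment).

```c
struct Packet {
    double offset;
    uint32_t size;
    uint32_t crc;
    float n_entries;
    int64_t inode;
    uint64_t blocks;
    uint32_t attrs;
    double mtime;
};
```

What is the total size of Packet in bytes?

56 bytes

offset at 0 (size 8, align 8) → ends 8
size at 8 (size 4, align 4) → ends 12
crc at 12 (size 4, align 4) → ends 16
n_entries at 16 (size 4, align 4) → ends 20
pad 4 to align 8 for inode
inode at 24 (size 8, align 8) → ends 32
blocks at 32 (size 8, align 8) → ends 40
attrs at 40 (size 4, align 4) → ends 44
pad 4 to align 8 for mtime
mtime at 48 (size 8, align 8) → ends 56
total 56 bytes, alignment 8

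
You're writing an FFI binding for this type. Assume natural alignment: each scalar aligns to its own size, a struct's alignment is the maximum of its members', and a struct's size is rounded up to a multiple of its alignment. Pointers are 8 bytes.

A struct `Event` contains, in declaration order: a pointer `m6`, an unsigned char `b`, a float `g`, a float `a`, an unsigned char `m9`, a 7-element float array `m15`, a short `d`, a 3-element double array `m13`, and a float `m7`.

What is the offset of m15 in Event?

@0: m6 [8B, align 8] → 8
@8: b [1B, align 1] → 9
+3 pad (align 4)
@12: g [4B, align 4] → 16
@16: a [4B, align 4] → 20
@20: m9 [1B, align 1] → 21
+3 pad (align 4)
@24: m15 [28B, align 4] → 52

24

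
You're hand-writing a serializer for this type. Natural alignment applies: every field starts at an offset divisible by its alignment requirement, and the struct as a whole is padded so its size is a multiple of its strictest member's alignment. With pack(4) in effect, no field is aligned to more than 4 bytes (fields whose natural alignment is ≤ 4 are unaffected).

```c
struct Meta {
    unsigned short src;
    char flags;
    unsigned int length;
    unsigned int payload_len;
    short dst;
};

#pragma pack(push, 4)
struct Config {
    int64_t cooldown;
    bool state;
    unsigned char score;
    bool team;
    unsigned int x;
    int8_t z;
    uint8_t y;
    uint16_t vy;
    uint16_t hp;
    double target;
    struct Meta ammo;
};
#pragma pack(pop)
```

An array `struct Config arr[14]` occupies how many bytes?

672

Meta: @0: src [2B, align 2] → 2; @2: flags [1B, align 1] → 3; +1 pad (align 4); @4: length [4B, align 4] → 8; @8: payload_len [4B, align 4] → 12; @12: dst [2B, align 2] → 14; +2 tail pad (align 4); size 16, align 4
@0: cooldown [8B, align 4] → 8
@8: state [1B, align 1] → 9
@9: score [1B, align 1] → 10
@10: team [1B, align 1] → 11
+1 pad (align 4)
@12: x [4B, align 4] → 16
@16: z [1B, align 1] → 17
@17: y [1B, align 1] → 18
@18: vy [2B, align 2] → 20
@20: hp [2B, align 2] → 22
+2 pad (align 4)
@24: target [8B, align 4] → 32
@32: ammo [16B, align 4] → 48
size 48, align 4
array of 14: 14 × 48 = 672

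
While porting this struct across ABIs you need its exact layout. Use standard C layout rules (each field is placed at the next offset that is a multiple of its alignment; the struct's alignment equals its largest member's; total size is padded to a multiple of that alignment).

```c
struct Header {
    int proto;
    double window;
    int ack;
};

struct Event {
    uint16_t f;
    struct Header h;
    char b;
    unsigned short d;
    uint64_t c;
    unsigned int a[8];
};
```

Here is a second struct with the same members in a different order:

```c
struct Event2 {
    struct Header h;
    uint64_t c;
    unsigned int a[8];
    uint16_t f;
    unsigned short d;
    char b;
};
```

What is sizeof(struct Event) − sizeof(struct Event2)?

Header: proto at 0 (size 4, align 4) → ends 4; pad 4 to align 8 for window; window at 8 (size 8, align 8) → ends 16; ack at 16 (size 4, align 4) → ends 20; tail pad 4 to reach multiple of 8; total 24 bytes, alignment 8
f at 0 (size 2, align 2) → ends 2
pad 6 to align 8 for h
h at 8 (size 24, align 8) → ends 32
b at 32 (size 1, align 1) → ends 33
pad 1 to align 2 for d
d at 34 (size 2, align 2) → ends 36
pad 4 to align 8 for c
c at 40 (size 8, align 8) → ends 48
a at 48 (size 32, align 4) → ends 80
total 80 bytes, alignment 8
— Event2 —
h at 0 (size 24, align 8) → ends 24
c at 24 (size 8, align 8) → ends 32
a at 32 (size 32, align 4) → ends 64
f at 64 (size 2, align 2) → ends 66
d at 66 (size 2, align 2) → ends 68
b at 68 (size 1, align 1) → ends 69
tail pad 3 to reach multiple of 8
total 72 bytes, alignment 8
80 − 72 = 8

8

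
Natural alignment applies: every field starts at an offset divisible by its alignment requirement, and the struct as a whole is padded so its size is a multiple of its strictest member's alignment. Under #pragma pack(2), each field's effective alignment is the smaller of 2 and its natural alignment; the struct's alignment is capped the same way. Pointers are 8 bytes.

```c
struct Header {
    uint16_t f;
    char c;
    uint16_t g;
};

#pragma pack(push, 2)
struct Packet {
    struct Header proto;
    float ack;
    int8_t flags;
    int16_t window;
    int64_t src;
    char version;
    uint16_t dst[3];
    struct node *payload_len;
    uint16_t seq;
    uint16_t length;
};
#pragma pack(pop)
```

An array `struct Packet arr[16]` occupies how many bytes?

Header: 0..2  f  (2B, 2-aligned); 2..3  c  (1B, 1-aligned); 3..4  -- padding (1B); 4..6  g  (2B, 2-aligned); sizeof = 6, alignof = 2
0..6  proto  (6B, 2-aligned)
6..10  ack  (4B, 2-aligned)
10..11  flags  (1B, 1-aligned)
11..12  -- padding (1B)
12..14  window  (2B, 2-aligned)
14..22  src  (8B, 2-aligned)
22..23  version  (1B, 1-aligned)
23..24  -- padding (1B)
24..30  dst  (6B, 2-aligned)
30..38  payload_len  (8B, 2-aligned)
38..40  seq  (2B, 2-aligned)
40..42  length  (2B, 2-aligned)
sizeof = 42, alignof = 2
array of 16: 16 × 42 = 672

672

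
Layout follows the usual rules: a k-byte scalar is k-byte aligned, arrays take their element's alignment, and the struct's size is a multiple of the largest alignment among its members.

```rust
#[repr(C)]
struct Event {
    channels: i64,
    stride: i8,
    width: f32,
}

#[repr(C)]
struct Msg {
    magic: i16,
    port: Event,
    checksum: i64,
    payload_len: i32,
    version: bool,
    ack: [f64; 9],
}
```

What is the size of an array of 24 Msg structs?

2688

Event: @0: channels [8B, align 8] → 8; @8: stride [1B, align 1] → 9; +3 pad (align 4); @12: width [4B, align 4] → 16; size 16, align 8
@0: magic [2B, align 2] → 2
+6 pad (align 8)
@8: port [16B, align 8] → 24
@24: checksum [8B, align 8] → 32
@32: payload_len [4B, align 4] → 36
@36: version [1B, align 1] → 37
+3 pad (align 8)
@40: ack [72B, align 8] → 112
size 112, align 8
array of 24: 24 × 112 = 2688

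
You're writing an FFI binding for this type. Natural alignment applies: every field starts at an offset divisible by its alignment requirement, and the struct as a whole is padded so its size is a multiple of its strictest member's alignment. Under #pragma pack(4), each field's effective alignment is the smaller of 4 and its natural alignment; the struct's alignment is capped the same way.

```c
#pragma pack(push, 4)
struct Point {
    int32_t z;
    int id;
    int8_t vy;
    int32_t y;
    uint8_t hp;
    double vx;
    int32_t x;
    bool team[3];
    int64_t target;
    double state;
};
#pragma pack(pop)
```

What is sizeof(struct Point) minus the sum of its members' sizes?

0..4  z  (4B, 4-aligned)
4..8  id  (4B, 4-aligned)
8..9  vy  (1B, 1-aligned)
9..12  -- padding (3B)
12..16  y  (4B, 4-aligned)
16..17  hp  (1B, 1-aligned)
17..20  -- padding (3B)
20..28  vx  (8B, 4-aligned)
28..32  x  (4B, 4-aligned)
32..35  team  (3B, 1-aligned)
35..36  -- padding (1B)
36..44  target  (8B, 4-aligned)
44..52  state  (8B, 4-aligned)
sizeof = 52, alignof = 4
data bytes 45, size 52 → padding 7

7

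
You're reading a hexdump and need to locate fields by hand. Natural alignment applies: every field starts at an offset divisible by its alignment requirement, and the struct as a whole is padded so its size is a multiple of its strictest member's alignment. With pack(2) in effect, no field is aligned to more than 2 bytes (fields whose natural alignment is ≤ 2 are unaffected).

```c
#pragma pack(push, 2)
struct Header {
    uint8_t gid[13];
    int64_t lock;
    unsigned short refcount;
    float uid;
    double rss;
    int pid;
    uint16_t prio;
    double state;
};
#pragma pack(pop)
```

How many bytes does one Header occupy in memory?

@0: gid [13B, align 1] → 13
+1 pad (align 2)
@14: lock [8B, align 2] → 22
@22: refcount [2B, align 2] → 24
@24: uid [4B, align 2] → 28
@28: rss [8B, align 2] → 36
@36: pid [4B, align 2] → 40
@40: prio [2B, align 2] → 42
@42: state [8B, align 2] → 50
size 50, align 2

50 bytes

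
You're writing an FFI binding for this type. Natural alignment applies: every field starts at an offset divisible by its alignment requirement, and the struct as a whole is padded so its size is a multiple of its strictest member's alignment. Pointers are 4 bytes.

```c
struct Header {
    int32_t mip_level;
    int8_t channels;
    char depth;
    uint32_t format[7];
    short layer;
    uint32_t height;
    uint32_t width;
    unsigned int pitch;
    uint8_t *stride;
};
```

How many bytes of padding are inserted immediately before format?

@0: mip_level [4B, align 4] → 4
@4: channels [1B, align 1] → 5
@5: depth [1B, align 1] → 6
+2 pad (align 4)
@8: format [28B, align 4] → 36

2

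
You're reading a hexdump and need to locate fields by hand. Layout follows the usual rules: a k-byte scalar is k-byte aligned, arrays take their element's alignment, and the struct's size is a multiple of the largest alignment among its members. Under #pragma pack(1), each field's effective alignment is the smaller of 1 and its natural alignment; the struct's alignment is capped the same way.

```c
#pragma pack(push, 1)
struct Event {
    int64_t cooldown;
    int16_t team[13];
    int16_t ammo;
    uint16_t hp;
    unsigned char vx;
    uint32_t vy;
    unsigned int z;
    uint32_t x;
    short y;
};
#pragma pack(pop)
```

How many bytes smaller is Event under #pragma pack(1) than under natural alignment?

3

natural layout:
  @0: cooldown [8B, align 8] → 8
  @8: team [26B, align 2] → 34
  @34: ammo [2B, align 2] → 36
  @36: hp [2B, align 2] → 38
  @38: vx [1B, align 1] → 39
  +1 pad (align 4)
  @40: vy [4B, align 4] → 44
  @44: z [4B, align 4] → 48
  @48: x [4B, align 4] → 52
  @52: y [2B, align 2] → 54
  +2 tail pad (align 8)
  size 56, align 8
packed(1) layout:
  @0: cooldown [8B, align 1] → 8
  @8: team [26B, align 1] → 34
  @34: ammo [2B, align 1] → 36
  @36: hp [2B, align 1] → 38
  @38: vx [1B, align 1] → 39
  @39: vy [4B, align 1] → 43
  @43: z [4B, align 1] → 47
  @47: x [4B, align 1] → 51
  @51: y [2B, align 1] → 53
  size 53, align 1
56 − 53 = 3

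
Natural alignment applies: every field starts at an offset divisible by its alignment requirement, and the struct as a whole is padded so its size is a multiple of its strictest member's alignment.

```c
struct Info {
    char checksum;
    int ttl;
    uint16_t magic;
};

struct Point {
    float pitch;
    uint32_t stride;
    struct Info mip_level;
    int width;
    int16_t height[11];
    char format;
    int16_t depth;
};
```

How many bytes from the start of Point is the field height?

Info: @0: checksum [1B, align 1] → 1; +3 pad (align 4); @4: ttl [4B, align 4] → 8; @8: magic [2B, align 2] → 10; +2 tail pad (align 4); size 12, align 4
@0: pitch [4B, align 4] → 4
@4: stride [4B, align 4] → 8
@8: mip_level [12B, align 4] → 20
@20: width [4B, align 4] → 24
@24: height [22B, align 2] → 46

24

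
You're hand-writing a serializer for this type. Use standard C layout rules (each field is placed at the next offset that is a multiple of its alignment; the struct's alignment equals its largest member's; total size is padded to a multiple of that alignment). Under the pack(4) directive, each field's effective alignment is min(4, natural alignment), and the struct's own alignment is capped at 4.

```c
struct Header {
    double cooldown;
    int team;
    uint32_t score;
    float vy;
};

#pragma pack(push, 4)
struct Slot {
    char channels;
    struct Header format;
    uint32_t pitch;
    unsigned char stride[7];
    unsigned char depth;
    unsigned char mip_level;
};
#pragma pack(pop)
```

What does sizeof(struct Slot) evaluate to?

Header: cooldown at 0 (size 8, align 8) → ends 8; team at 8 (size 4, align 4) → ends 12; score at 12 (size 4, align 4) → ends 16; vy at 16 (size 4, align 4) → ends 20; tail pad 4 to reach multiple of 8; total 24 bytes, alignment 8
channels at 0 (size 1, align 1) → ends 1
pad 3 to align 4 for format
format at 4 (size 24, align 4) → ends 28
pitch at 28 (size 4, align 4) → ends 32
stride at 32 (size 7, align 1) → ends 39
depth at 39 (size 1, align 1) → ends 40
mip_level at 40 (size 1, align 1) → ends 41
tail pad 3 to reach multiple of 4
total 44 bytes, alignment 4

44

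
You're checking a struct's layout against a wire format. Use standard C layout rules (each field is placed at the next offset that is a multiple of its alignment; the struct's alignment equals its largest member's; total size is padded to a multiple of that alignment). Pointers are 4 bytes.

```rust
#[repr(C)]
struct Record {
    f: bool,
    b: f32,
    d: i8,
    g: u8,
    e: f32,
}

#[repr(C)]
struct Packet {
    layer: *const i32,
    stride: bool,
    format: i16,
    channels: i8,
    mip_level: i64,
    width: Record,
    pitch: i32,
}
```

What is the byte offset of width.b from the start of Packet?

Record: 0..1  f  (1B, 1-aligned); 1..4  -- padding (3B); 4..8  b  (4B, 4-aligned); 8..9  d  (1B, 1-aligned); 9..10  g  (1B, 1-aligned); 10..12  -- padding (2B); 12..16  e  (4B, 4-aligned); sizeof = 16, alignof = 4
0..4  layer  (4B, 4-aligned)
4..5  stride  (1B, 1-aligned)
5..6  -- padding (1B)
6..8  format  (2B, 2-aligned)
8..9  channels  (1B, 1-aligned)
9..16  -- padding (7B)
16..24  mip_level  (8B, 8-aligned)
24..40  width  (16B, 4-aligned)
within Record: b at 4
24 + 4 = 28

28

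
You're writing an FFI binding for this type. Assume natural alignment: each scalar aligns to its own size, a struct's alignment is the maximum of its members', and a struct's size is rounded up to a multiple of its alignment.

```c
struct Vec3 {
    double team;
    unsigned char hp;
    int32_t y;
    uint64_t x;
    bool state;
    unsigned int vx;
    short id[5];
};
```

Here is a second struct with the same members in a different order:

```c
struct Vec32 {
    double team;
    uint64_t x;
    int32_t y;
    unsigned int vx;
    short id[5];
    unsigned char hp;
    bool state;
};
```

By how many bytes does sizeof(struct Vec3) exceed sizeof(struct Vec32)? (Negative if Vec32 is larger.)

8

@0: team [8B, align 8] → 8
@8: hp [1B, align 1] → 9
+3 pad (align 4)
@12: y [4B, align 4] → 16
@16: x [8B, align 8] → 24
@24: state [1B, align 1] → 25
+3 pad (align 4)
@28: vx [4B, align 4] → 32
@32: id [10B, align 2] → 42
+6 tail pad (align 8)
size 48, align 8
— Vec32 —
@0: team [8B, align 8] → 8
@8: x [8B, align 8] → 16
@16: y [4B, align 4] → 20
@20: vx [4B, align 4] → 24
@24: id [10B, align 2] → 34
@34: hp [1B, align 1] → 35
@35: state [1B, align 1] → 36
+4 tail pad (align 8)
size 40, align 8
48 − 40 = 8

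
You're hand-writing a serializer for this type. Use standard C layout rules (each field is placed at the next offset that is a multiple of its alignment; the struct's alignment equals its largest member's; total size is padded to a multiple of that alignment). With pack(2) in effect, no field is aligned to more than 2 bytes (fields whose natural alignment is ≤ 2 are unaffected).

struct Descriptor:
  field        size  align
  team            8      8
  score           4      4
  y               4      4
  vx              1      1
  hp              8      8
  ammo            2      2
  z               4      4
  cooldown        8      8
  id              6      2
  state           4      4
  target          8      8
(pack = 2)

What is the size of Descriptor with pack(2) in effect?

0..8  team  (8B, 2-aligned)
8..12  score  (4B, 2-aligned)
12..16  y  (4B, 2-aligned)
16..17  vx  (1B, 1-aligned)
17..18  -- padding (1B)
18..26  hp  (8B, 2-aligned)
26..28  ammo  (2B, 2-aligned)
28..32  z  (4B, 2-aligned)
32..40  cooldown  (8B, 2-aligned)
40..46  id  (6B, 2-aligned)
46..50  state  (4B, 2-aligned)
50..58  target  (8B, 2-aligned)
sizeof = 58, alignof = 2

58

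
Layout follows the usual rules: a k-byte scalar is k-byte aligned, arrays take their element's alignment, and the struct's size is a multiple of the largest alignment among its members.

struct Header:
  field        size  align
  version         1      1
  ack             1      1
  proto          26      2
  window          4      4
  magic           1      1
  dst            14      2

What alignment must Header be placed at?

member alignments: version=1, ack=1, proto=2, window=4, magic=1, dst=2
max = 4

4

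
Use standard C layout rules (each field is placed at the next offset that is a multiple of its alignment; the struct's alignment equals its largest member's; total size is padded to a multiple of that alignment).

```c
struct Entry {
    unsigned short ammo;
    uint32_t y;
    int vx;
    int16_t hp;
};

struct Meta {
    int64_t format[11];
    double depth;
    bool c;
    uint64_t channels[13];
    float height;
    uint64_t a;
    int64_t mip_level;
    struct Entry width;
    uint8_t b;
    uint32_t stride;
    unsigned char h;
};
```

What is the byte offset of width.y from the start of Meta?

236

Entry: ammo at 0 (size 2, align 2) → ends 2; pad 2 to align 4 for y; y at 4 (size 4, align 4) → ends 8; vx at 8 (size 4, align 4) → ends 12; hp at 12 (size 2, align 2) → ends 14; tail pad 2 to reach multiple of 4; total 16 bytes, alignment 4
format at 0 (size 88, align 8) → ends 88
depth at 88 (size 8, align 8) → ends 96
c at 96 (size 1, align 1) → ends 97
pad 7 to align 8 for channels
channels at 104 (size 104, align 8) → ends 208
height at 208 (size 4, align 4) → ends 212
pad 4 to align 8 for a
a at 216 (size 8, align 8) → ends 224
mip_level at 224 (size 8, align 8) → ends 232
width at 232 (size 16, align 4) → ends 248
within Entry: y at 4
232 + 4 = 236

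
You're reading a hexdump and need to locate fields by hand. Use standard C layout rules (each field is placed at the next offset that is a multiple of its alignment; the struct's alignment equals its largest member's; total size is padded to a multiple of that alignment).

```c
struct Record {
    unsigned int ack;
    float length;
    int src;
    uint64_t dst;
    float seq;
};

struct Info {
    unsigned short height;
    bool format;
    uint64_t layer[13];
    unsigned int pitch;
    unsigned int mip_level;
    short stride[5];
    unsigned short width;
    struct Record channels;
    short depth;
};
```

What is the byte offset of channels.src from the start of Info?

Record: @0: ack [4B, align 4] → 4; @4: length [4B, align 4] → 8; @8: src [4B, align 4] → 12; +4 pad (align 8); @16: dst [8B, align 8] → 24; @24: seq [4B, align 4] → 28; +4 tail pad (align 8); size 32, align 8
@0: height [2B, align 2] → 2
@2: format [1B, align 1] → 3
+5 pad (align 8)
@8: layer [104B, align 8] → 112
@112: pitch [4B, align 4] → 116
@116: mip_level [4B, align 4] → 120
@120: stride [10B, align 2] → 130
@130: width [2B, align 2] → 132
+4 pad (align 8)
@136: channels [32B, align 8] → 168
within Record: src at 8
136 + 8 = 144

144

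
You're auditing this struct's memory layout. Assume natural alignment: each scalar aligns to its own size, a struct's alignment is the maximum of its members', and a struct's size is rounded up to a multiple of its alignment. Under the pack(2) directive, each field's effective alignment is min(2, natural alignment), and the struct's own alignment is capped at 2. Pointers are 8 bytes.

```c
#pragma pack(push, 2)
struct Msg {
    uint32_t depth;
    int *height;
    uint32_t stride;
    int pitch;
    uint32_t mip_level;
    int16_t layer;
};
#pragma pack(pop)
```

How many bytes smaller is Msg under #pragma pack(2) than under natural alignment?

6

natural layout:
  0..4  depth  (4B, 4-aligned)
  4..8  -- padding (4B)
  8..16  height  (8B, 8-aligned)
  16..20  stride  (4B, 4-aligned)
  20..24  pitch  (4B, 4-aligned)
  24..28  mip_level  (4B, 4-aligned)
  28..30  layer  (2B, 2-aligned)
  30..32  -- tail padding (2B)
  sizeof = 32, alignof = 8
packed(2) layout:
  0..4  depth  (4B, 2-aligned)
  4..12  height  (8B, 2-aligned)
  12..16  stride  (4B, 2-aligned)
  16..20  pitch  (4B, 2-aligned)
  20..24  mip_level  (4B, 2-aligned)
  24..26  layer  (2B, 2-aligned)
  sizeof = 26, alignof = 2
32 − 26 = 6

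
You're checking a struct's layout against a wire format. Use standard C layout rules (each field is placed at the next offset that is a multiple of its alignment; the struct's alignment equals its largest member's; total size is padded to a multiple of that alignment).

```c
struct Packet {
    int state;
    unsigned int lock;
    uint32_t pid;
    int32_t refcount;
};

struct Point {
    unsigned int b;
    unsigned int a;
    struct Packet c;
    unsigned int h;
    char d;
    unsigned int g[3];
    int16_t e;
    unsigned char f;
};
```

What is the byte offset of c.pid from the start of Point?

16

Packet: @0: state [4B, align 4] → 4; @4: lock [4B, align 4] → 8; @8: pid [4B, align 4] → 12; @12: refcount [4B, align 4] → 16; size 16, align 4
@0: b [4B, align 4] → 4
@4: a [4B, align 4] → 8
@8: c [16B, align 4] → 24
within Packet: pid at 8
8 + 8 = 16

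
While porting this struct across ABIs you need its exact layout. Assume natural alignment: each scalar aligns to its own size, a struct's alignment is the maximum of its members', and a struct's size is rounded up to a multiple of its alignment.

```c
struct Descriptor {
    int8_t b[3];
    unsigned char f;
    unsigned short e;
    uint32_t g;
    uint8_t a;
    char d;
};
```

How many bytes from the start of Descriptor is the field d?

b at 0 (size 3, align 1) → ends 3
f at 3 (size 1, align 1) → ends 4
e at 4 (size 2, align 2) → ends 6
pad 2 to align 4 for g
g at 8 (size 4, align 4) → ends 12
a at 12 (size 1, align 1) → ends 13
d at 13 (size 1, align 1) → ends 14

13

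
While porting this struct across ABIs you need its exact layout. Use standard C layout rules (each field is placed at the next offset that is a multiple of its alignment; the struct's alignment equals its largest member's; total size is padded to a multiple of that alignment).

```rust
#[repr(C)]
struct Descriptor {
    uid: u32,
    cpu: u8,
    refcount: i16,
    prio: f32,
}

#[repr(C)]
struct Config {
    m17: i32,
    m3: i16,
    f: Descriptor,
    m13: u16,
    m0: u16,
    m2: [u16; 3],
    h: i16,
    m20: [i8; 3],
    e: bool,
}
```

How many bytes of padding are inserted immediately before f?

Descriptor: 0..4  uid  (4B, 4-aligned); 4..5  cpu  (1B, 1-aligned); 5..6  -- padding (1B); 6..8  refcount  (2B, 2-aligned); 8..12  prio  (4B, 4-aligned); sizeof = 12, alignof = 4
0..4  m17  (4B, 4-aligned)
4..6  m3  (2B, 2-aligned)
6..8  -- padding (2B)
8..20  f  (12B, 4-aligned)

2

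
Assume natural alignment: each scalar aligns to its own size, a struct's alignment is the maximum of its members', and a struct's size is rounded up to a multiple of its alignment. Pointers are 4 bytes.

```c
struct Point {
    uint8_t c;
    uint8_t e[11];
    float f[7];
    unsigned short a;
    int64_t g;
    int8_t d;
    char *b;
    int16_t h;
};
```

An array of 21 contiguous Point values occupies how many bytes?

c at 0 (size 1, align 1) → ends 1
e at 1 (size 11, align 1) → ends 12
f at 12 (size 28, align 4) → ends 40
a at 40 (size 2, align 2) → ends 42
pad 6 to align 8 for g
g at 48 (size 8, align 8) → ends 56
d at 56 (size 1, align 1) → ends 57
pad 3 to align 4 for b
b at 60 (size 4, align 4) → ends 64
h at 64 (size 2, align 2) → ends 66
tail pad 6 to reach multiple of 8
total 72 bytes, alignment 8
array of 21: 21 × 72 = 1512

1512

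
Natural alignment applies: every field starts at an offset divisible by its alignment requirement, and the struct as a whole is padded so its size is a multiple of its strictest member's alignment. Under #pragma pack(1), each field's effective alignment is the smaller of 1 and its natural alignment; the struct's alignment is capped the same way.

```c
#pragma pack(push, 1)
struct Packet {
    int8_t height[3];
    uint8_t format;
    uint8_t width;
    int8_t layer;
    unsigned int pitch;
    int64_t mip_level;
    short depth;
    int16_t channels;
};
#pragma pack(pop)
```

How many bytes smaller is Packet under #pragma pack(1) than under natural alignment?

10

natural layout:
  @0: height [3B, align 1] → 3
  @3: format [1B, align 1] → 4
  @4: width [1B, align 1] → 5
  @5: layer [1B, align 1] → 6
  +2 pad (align 4)
  @8: pitch [4B, align 4] → 12
  +4 pad (align 8)
  @16: mip_level [8B, align 8] → 24
  @24: depth [2B, align 2] → 26
  @26: channels [2B, align 2] → 28
  +4 tail pad (align 8)
  size 32, align 8
packed(1) layout:
  @0: height [3B, align 1] → 3
  @3: format [1B, align 1] → 4
  @4: width [1B, align 1] → 5
  @5: layer [1B, align 1] → 6
  @6: pitch [4B, align 1] → 10
  @10: mip_level [8B, align 1] → 18
  @18: depth [2B, align 1] → 20
  @20: channels [2B, align 1] → 22
  size 22, align 1
32 − 22 = 10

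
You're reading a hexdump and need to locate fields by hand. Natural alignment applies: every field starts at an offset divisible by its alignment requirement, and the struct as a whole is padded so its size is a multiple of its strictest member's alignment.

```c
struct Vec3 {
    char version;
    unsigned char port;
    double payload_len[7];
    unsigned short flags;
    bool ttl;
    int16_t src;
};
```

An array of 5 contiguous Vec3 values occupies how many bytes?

360

0..1  version  (1B, 1-aligned)
1..2  port  (1B, 1-aligned)
2..8  -- padding (6B)
8..64  payload_len  (56B, 8-aligned)
64..66  flags  (2B, 2-aligned)
66..67  ttl  (1B, 1-aligned)
67..68  -- padding (1B)
68..70  src  (2B, 2-aligned)
70..72  -- tail padding (2B)
sizeof = 72, alignof = 8
array of 5: 5 × 72 = 360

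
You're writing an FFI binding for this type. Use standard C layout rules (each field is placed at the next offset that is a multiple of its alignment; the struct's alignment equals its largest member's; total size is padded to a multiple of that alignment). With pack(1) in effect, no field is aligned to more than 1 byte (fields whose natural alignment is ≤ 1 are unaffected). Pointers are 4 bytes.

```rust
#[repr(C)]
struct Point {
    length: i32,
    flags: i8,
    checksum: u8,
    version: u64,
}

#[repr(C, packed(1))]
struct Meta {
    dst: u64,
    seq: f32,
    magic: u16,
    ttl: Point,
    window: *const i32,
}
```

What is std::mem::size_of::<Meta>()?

34

Point: 0..4  length  (4B, 4-aligned); 4..5  flags  (1B, 1-aligned); 5..6  checksum  (1B, 1-aligned); 6..8  -- padding (2B); 8..16  version  (8B, 8-aligned); sizeof = 16, alignof = 8
0..8  dst  (8B, 1-aligned)
8..12  seq  (4B, 1-aligned)
12..14  magic  (2B, 1-aligned)
14..30  ttl  (16B, 1-aligned)
30..34  window  (4B, 1-aligned)
sizeof = 34, alignof = 1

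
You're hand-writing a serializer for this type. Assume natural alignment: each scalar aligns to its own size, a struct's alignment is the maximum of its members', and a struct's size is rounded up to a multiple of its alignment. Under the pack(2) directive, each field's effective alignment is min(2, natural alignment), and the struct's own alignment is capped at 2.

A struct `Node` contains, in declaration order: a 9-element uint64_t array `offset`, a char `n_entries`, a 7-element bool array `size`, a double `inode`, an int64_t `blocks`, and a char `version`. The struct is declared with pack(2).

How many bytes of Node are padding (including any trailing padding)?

@0: offset [72B, align 2] → 72
@72: n_entries [1B, align 1] → 73
@73: size [7B, align 1] → 80
@80: inode [8B, align 2] → 88
@88: blocks [8B, align 2] → 96
@96: version [1B, align 1] → 97
+1 tail pad (align 2)
size 98, align 2
data bytes 97, size 98 → padding 1

1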